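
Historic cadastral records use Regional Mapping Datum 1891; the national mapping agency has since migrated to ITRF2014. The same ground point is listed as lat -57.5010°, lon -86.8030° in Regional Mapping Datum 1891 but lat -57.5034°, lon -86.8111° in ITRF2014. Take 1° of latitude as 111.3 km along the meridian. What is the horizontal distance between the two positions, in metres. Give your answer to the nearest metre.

Δφ = -57.5034° − -57.5010° = -0.0024°; Δλ = -86.8111° − -86.8030° = -0.0081°.
ΔN = Δφ × 111300 = -267.1 m; ΔE = Δλ × 111300 × cos(-57.5010°) = -0.0081 × 111300 × 0.537285 = -484.4 m.
Distance = √(ΔE² + ΔN²) = √((-484.4)² + (-267.1)²) = 553.2 m.

553 m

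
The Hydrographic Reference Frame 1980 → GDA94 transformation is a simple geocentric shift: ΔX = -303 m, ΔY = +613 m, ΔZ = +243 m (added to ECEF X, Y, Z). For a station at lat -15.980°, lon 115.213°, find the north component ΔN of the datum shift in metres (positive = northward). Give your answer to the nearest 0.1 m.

ΔN = 421.8 m

At φ = -15.980°, λ = 115.213°: sin φ = -0.275302, cos φ = 0.961358, sin λ = 0.904730, cos λ = -0.425985.
ΔN = −sin φ cos λ·ΔX − sin φ sin λ·ΔY + cos φ·ΔZ = −(-0.275302)(-0.425985)(-303) − (-0.275302)(0.904730)(613) + (0.961358)(243) = 421.83 m.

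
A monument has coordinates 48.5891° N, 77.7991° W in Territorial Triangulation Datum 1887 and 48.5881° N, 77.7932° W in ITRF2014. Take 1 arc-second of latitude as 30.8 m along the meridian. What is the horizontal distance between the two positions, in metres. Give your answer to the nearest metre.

Δφ = 48.5881° − 48.5891° = -0.0010°; Δλ = -77.7932° − -77.7991° = +0.0059°.
1° of latitude = 3600 × 30.80 = 110880 m.
ΔN = Δφ × 110880 = -110.9 m; ΔE = Δλ × 110880 × cos(48.5891°) = +0.0059 × 110880 × 0.661455 = 432.7 m.
Distance = √(ΔE² + ΔN²) = √(432.7² + (-110.9)²) = 446.7 m.

447 m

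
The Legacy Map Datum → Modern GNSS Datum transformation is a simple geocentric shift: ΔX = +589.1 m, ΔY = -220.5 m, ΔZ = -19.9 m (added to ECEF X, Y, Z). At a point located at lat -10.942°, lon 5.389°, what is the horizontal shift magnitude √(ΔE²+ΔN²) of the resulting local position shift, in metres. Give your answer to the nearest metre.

289 m

The local east axis at (φ, λ) is (−sin λ, cos λ, 0), so ΔE = −sin(5.389°)·589.1 + cos(5.389°)·(-220.5) = -274.85 m.
The local north axis is (−sin φ cos λ, −sin φ sin λ, cos φ), giving ΔN = 111.326 − 3.931 − 19.538 = 87.86 m.
Horizontal magnitude = √(ΔE² + ΔN²) = √((-274.85)² + 87.86²) = 288.55 m.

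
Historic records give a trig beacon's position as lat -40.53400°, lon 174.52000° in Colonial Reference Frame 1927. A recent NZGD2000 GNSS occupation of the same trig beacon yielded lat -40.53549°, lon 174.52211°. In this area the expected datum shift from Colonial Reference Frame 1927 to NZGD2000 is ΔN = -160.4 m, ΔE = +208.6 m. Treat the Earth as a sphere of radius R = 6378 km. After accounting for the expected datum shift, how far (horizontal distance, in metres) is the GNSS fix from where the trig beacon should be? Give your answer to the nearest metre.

31 m

Observed coordinate differences: Δφ = -0.00149°, Δλ = +0.00211°.
Converting to metres (1° lat = 111317 m, cos φ = 0.760020): observed ΔN = -165.9 m, observed ΔE = 178.5 m.
Subtracting the expected shift leaves a residual of -165.9 − (-160.4) = -5.5 m north and 178.5 − (208.6) = -30.1 m east.
Residual distance = √((-5.5)² + (-30.1)²) = 30.6 m.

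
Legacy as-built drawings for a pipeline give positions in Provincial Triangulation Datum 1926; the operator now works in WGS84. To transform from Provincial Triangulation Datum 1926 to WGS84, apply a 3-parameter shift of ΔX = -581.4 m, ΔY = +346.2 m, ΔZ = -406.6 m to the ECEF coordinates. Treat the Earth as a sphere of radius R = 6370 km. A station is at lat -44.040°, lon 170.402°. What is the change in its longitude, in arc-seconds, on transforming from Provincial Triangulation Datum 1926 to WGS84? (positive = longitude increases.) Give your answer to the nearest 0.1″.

Δλ = -11.0″

sin φ = -0.695160, cos φ = 0.718855, sin λ = 0.166734, cos λ = -0.986002.
East component: ΔE = −sin λ·ΔX + cos λ·ΔY = −(0.166734)(-581.4) + (-0.986002)(346.2) = -244.41 m.
1° of latitude spans πR/180 = 111177 m; at latitude φ, 1° of longitude spans that × cos φ = 79920.4 m, so Δλ = -244.41 / 79920.4 × 3600 = -11.010″.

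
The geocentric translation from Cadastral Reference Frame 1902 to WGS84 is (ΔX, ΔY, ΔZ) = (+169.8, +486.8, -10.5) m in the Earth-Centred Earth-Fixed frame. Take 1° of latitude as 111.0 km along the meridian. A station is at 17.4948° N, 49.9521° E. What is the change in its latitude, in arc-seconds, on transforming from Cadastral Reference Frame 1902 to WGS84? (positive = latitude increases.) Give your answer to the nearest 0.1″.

sin φ = 0.300619, cos φ = 0.953744, sin λ = 0.765507, cos λ = 0.643428.
North component: ΔN = −sin φ cos λ·ΔX − sin φ sin λ·ΔY + cos φ·ΔZ = −(0.300619)(0.643428)(169.8) − (0.300619)(0.765507)(486.8) + (0.953744)(-10.5) = -154.88 m.
1° of latitude spans 111000 m, so Δφ = -154.88 / 111000 × 3600 = -5.023″.

Δφ = -5.0″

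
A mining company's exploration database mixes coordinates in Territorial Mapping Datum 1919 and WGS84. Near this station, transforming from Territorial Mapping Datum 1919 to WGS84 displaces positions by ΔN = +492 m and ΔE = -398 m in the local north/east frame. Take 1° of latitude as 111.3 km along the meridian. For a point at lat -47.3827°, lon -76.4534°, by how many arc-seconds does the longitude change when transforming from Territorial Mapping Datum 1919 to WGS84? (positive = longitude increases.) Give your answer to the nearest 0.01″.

Δλ = -19.01″

At latitude -47.3827°, cos φ = 0.677098.
1° of longitude at this latitude = 111.3 × cos φ = 75.36 km, so Δλ = -398.0 / 75361.0 = -0.0052812° = -19.012″.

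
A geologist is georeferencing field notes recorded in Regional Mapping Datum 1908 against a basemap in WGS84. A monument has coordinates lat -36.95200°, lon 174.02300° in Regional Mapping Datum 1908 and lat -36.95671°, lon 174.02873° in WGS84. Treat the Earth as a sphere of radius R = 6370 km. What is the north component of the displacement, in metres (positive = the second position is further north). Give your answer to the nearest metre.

ΔN = -524 m

Δφ = -36.95671° − -36.95200° = -0.00471°; Δλ = 174.02873° − 174.02300° = +0.00573°.
1° along a meridian = πR/180 = 111177 m.
ΔN = Δφ × 111177 = -523.6 m; ΔE = Δλ × 111177 × cos(-36.95200°) = +0.00573 × 111177 × 0.799139 = 509.1 m.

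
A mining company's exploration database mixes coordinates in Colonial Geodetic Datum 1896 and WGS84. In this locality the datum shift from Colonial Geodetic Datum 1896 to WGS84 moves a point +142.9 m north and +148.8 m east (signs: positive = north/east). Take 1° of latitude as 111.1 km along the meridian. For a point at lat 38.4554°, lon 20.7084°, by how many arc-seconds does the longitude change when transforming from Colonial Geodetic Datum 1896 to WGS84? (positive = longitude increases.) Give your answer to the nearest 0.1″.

At latitude 38.4554°, cos φ = 0.783092.
1° of longitude at this latitude = 111.1 × cos φ = 87.00 km, so Δλ = 148.8 / 87001.6 = 0.0017103° = 6.157″.

Δλ = 6.2″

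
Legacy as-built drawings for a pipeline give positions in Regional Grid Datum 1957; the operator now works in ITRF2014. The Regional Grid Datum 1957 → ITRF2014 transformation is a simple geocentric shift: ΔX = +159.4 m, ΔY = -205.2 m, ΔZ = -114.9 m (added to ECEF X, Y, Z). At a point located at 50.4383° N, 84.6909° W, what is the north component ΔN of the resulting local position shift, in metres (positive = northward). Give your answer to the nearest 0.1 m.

ΔN = -242.1 m

The local north axis is (−sin φ cos λ, −sin φ sin λ, cos φ), giving ΔN = -11.371 − 157.518 − 73.181 = -242.07 m.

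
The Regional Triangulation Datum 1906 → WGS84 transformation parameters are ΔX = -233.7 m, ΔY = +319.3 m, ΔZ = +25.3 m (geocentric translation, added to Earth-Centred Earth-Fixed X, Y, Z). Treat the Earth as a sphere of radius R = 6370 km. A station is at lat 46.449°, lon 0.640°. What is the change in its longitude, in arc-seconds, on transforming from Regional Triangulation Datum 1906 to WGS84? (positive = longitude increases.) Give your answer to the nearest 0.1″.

sin φ = 0.724761, cos φ = 0.689000, sin λ = 0.011170, cos λ = 0.999938.
East component: ΔE = −sin λ·ΔX + cos λ·ΔY = −(0.011170)(-233.7) + (0.999938)(319.3) = 321.89 m.
1° of latitude spans πR/180 = 111177 m; at latitude φ, 1° of longitude spans that × cos φ = 76601.3 m, so Δλ = 321.89 / 76601.3 × 3600 = 15.128″.

Δλ = 15.1″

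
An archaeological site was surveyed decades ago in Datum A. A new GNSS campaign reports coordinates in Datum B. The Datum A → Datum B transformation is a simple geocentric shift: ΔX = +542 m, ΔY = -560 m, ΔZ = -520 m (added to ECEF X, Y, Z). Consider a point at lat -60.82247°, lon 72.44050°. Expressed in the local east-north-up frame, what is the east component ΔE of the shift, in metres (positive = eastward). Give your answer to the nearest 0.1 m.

The local east axis at (φ, λ) is (−sin λ, cos λ, 0), so ΔE = −sin(72.44050°)·542 + cos(72.44050°)·(-560) = -685.69 m.

ΔE = -685.7 m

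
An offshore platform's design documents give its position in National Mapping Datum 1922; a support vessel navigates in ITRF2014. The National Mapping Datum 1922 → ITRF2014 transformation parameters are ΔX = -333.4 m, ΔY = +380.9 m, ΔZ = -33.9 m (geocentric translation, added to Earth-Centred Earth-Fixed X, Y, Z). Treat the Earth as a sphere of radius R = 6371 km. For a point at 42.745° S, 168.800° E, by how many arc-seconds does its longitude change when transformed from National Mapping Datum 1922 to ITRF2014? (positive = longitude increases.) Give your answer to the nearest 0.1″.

Δλ = -13.6″

sin φ = -0.678737, cos φ = 0.734382, sin λ = 0.194234, cos λ = -0.980955.
East component: ΔE = −sin λ·ΔX + cos λ·ΔY = −(0.194234)(-333.4) + (-0.980955)(380.9) = -308.89 m.
1° of latitude spans πR/180 = 111195 m; at latitude φ, 1° of longitude spans that × cos φ = 81659.5 m, so Δλ = -308.89 / 81659.5 × 3600 = -13.617″.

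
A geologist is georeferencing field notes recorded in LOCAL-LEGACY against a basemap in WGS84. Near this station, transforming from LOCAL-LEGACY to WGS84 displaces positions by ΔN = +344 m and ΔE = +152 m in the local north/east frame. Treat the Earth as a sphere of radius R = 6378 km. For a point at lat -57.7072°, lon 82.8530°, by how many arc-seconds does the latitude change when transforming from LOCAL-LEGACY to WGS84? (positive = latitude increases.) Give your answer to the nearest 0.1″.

Δφ = 11.1″

On a sphere of radius R, 1 rad of latitude = R, so Δφ = ΔN / R = 344.0 / 6378000 = 5.3935e-05 rad = 11.125″.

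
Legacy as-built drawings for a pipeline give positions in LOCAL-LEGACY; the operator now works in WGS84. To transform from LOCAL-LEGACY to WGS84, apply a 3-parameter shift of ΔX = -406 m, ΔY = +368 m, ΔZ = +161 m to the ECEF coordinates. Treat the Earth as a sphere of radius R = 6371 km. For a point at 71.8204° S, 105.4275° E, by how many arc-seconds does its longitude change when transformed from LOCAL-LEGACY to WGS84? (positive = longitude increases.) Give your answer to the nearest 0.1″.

Δλ = 30.5″

sin φ = -0.950083, cos φ = 0.311997, sin λ = 0.963968, cos λ = -0.266019.
East component: ΔE = −sin λ·ΔX + cos λ·ΔY = −(0.963968)(-406) + (-0.266019)(368) = 293.48 m.
1° of latitude spans πR/180 = 111195 m; at latitude φ, 1° of longitude spans that × cos φ = 34692.4 m, so Δλ = 293.48 / 34692.4 × 3600 = 30.454″.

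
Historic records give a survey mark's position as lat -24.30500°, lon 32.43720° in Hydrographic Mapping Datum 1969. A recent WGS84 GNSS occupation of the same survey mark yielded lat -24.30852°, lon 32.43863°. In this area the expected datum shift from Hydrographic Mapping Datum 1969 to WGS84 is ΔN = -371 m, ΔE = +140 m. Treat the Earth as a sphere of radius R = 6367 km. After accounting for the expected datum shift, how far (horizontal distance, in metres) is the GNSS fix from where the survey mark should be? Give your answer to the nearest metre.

Observed coordinate differences: Δφ = -0.00352°, Δλ = +0.00143°.
Converting to metres (1° lat = 111125 m, cos φ = 0.911367): observed ΔN = -391.2 m, observed ΔE = 144.8 m.
Subtracting the expected shift leaves a residual of -391.2 − (-371) = -20.2 m north and 144.8 − (140) = 4.8 m east.
Residual distance = √((-20.2)² + 4.8²) = 20.7 m.

21 m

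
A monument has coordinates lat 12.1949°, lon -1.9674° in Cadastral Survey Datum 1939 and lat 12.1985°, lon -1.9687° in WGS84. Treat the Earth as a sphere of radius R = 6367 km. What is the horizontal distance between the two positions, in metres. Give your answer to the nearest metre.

424 m

Δφ = 12.1985° − 12.1949° = +0.0036°; Δλ = -1.9687° − -1.9674° = -0.0013°.
1° along a meridian = πR/180 = 111125 m.
ΔN = Δφ × 111125 = 400.1 m; ΔE = Δλ × 111125 × cos(12.1949°) = -0.0013 × 111125 × 0.977435 = -141.2 m.
Distance = √(ΔE² + ΔN²) = √((-141.2)² + 400.1²) = 424.2 m.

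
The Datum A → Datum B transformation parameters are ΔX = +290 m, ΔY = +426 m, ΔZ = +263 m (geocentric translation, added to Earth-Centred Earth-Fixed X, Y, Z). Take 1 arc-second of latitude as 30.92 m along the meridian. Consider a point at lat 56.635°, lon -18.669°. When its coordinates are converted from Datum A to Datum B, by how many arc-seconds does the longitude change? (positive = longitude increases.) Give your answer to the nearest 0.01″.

Δλ = 29.19″

sin φ = 0.835184, cos φ = 0.549971, sin λ = -0.320100, cos λ = 0.947384.
East component: ΔE = −sin λ·ΔX + cos λ·ΔY = −(-0.320100)(290) + (0.947384)(426) = 496.41 m.
1° of latitude spans 3600 × 30.92 = 111312 m; at latitude φ, 1° of longitude spans that × cos φ = 61218.3 m, so Δλ = 496.41 / 61218.3 × 3600 = 29.192″.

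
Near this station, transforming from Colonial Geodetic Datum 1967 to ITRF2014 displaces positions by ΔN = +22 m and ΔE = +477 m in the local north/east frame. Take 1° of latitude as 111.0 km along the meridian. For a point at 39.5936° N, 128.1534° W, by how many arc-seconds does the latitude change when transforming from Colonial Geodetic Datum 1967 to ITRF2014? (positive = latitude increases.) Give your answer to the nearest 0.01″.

1° of latitude = 111.0 km, so Δφ = 22.0 / 111000 = 0.0001982° = 0.714″.

Δφ = 0.71″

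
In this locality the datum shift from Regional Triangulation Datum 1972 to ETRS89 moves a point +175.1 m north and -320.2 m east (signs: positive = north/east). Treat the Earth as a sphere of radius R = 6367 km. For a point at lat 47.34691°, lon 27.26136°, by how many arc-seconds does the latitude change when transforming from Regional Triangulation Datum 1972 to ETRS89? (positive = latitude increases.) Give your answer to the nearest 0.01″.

On a sphere of radius R, 1 rad of latitude = R, so Δφ = ΔN / R = 175.1 / 6367000 = 2.7501e-05 rad = 5.673″.

Δφ = 5.67″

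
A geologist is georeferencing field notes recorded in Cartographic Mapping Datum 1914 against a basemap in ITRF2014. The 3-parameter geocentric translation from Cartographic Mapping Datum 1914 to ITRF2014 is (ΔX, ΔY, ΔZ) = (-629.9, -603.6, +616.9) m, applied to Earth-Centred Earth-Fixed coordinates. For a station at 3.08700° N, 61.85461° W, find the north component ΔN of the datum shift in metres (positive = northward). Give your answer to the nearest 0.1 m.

At φ = 3.08700°, λ = -61.85461°: sin φ = 0.053852, cos φ = 0.998549, sin λ = -0.881753, cos λ = 0.471711.
ΔN = −sin φ cos λ·ΔX − sin φ sin λ·ΔY + cos φ·ΔZ = −(0.053852)(0.471711)(-629.9) − (0.053852)(-0.881753)(-603.6) + (0.998549)(616.9) = 603.34 m.

ΔN = 603.3 m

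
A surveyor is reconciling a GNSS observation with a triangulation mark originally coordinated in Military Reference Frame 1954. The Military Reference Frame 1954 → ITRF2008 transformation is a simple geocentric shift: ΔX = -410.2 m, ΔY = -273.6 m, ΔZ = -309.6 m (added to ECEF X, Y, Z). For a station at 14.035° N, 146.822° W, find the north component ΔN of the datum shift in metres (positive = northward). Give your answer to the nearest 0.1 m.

At φ = 14.035°, λ = -146.822°: sin φ = 0.242515, cos φ = 0.970148, sin λ = -0.547242, cos λ = -0.836975.
ΔN = −sin φ cos λ·ΔX − sin φ sin λ·ΔY + cos φ·ΔZ = −(0.242515)(-0.836975)(-410.2) − (0.242515)(-0.547242)(-273.6) + (0.970148)(-309.6) = -419.93 m.

ΔN = -419.9 m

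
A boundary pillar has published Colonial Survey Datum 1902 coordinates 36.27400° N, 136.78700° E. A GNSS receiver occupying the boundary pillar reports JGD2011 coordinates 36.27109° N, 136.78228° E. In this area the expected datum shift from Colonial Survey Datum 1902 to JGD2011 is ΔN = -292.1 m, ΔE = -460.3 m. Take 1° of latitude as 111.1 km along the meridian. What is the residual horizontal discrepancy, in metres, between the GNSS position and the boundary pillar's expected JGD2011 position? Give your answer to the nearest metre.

Observed coordinate differences: Δφ = -0.00291°, Δλ = -0.00472°.
Converting to metres (1° lat = 111100 m, cos φ = 0.806197): observed ΔN = -323.3 m, observed ΔE = -422.8 m.
Subtracting the expected shift leaves a residual of -323.3 − (-292.1) = -31.2 m north and -422.8 − (-460.3) = 37.5 m east.
Residual distance = √((-31.2)² + 37.5²) = 48.8 m.

49 m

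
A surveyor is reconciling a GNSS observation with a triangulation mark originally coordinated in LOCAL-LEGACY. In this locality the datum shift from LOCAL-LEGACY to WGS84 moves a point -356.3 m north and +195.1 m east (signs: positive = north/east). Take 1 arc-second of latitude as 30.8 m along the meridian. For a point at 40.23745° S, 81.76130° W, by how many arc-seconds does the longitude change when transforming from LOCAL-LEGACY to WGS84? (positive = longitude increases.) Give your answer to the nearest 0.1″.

Δλ = 8.3″

At latitude -40.23745°, cos φ = 0.763374.
1″ of longitude at this latitude = 30.80 × cos φ = 23.5119 m, so Δλ = 195.1 / 23.5119 = 8.298″.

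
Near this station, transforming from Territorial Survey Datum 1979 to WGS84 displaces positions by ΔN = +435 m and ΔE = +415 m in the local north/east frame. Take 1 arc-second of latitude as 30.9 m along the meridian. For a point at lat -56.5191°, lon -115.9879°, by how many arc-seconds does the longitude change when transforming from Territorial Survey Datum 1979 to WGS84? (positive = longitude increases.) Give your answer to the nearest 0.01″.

Δλ = 24.35″

At latitude -56.5191°, cos φ = 0.551659.
1″ of longitude at this latitude = 30.90 × cos φ = 17.0463 m, so Δλ = 415.0 / 17.0463 = 24.346″.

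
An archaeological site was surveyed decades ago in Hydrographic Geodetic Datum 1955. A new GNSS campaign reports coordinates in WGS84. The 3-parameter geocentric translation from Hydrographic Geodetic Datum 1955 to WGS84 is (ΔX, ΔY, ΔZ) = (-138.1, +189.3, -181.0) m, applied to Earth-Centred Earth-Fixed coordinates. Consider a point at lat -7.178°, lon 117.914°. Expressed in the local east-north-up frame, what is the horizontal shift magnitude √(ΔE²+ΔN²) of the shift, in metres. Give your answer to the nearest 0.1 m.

At φ = -7.178°, λ = 117.914°: sin φ = -0.124952, cos φ = 0.992163, sin λ = 0.883651, cos λ = -0.468146.
ΔE = −sin λ·ΔX + cos λ·ΔY = −(0.883651)·(-138.1) + (-0.468146)·(189.3) = 33.41 m.
ΔN = −sin φ cos λ·ΔX − sin φ sin λ·ΔY + cos φ·ΔZ = −(-0.124952)(-0.468146)(-138.1) − (-0.124952)(0.883651)(189.3) + (0.992163)(-181.0) = -150.60 m.
Horizontal magnitude = √(ΔE² + ΔN²) = √(33.41² + (-150.60)²) = 154.26 m.

154.3 m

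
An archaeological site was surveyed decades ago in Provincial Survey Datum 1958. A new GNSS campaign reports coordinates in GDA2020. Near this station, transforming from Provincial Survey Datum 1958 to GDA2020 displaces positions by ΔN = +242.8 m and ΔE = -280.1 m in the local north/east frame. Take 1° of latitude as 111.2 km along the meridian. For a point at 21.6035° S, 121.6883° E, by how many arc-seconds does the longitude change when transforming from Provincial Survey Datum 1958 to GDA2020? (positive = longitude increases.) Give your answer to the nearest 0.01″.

At latitude -21.6035°, cos φ = 0.929754.
1° of longitude at this latitude = 111.2 × cos φ = 103.39 km, so Δλ = -280.1 / 103388.6 = -0.0027092° = -9.753″.

Δλ = -9.75″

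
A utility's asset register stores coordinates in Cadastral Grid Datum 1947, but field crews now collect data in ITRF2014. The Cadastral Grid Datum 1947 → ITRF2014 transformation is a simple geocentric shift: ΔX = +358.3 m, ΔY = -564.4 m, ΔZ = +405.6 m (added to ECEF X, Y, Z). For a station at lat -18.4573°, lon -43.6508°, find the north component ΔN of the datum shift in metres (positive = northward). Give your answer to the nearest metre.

ΔN = 590 m

At φ = -18.4573°, λ = -43.6508°: sin φ = -0.316598, cos φ = 0.948560, sin λ = -0.690261, cos λ = 0.723560.
ΔN = −sin φ cos λ·ΔX − sin φ sin λ·ΔY + cos φ·ΔZ = −(-0.316598)(0.723560)(358.3) − (-0.316598)(-0.690261)(-564.4) + (0.948560)(405.6) = 590.16 m.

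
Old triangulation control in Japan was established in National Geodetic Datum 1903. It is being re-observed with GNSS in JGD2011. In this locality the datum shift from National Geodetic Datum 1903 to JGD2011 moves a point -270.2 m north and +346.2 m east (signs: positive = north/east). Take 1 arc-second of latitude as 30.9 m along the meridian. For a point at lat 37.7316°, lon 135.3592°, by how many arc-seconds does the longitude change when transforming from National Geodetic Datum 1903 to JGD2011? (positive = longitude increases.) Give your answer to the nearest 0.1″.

At latitude 37.7316°, cos φ = 0.790886.
1″ of longitude at this latitude = 30.90 × cos φ = 24.4384 m, so Δλ = 346.2 / 24.4384 = 14.166″.

Δλ = 14.2″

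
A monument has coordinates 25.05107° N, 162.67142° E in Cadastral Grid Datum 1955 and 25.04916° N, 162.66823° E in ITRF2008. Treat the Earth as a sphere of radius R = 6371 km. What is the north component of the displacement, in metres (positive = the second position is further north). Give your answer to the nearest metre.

ΔN = -212 m

Δφ = 25.04916° − 25.05107° = -0.00191°; Δλ = 162.66823° − 162.67142° = -0.00319°.
1° along a meridian = πR/180 = 111195 m.
ΔN = Δφ × 111195 = -212.4 m; ΔE = Δλ × 111195 × cos(25.05107°) = -0.00319 × 111195 × 0.905931 = -321.3 m.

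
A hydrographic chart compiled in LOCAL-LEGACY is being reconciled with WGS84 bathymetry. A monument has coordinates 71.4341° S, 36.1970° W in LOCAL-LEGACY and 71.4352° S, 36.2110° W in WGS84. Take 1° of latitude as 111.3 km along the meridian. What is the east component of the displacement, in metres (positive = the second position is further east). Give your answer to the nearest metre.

Δφ = -71.4352° − -71.4341° = -0.0011°; Δλ = -36.2110° − -36.1970° = -0.0140°.
ΔN = Δφ × 111300 = -122.4 m; ΔE = Δλ × 111300 × cos(-71.4341°) = -0.0140 × 111300 × 0.318395 = -496.1 m.

ΔE = -496 m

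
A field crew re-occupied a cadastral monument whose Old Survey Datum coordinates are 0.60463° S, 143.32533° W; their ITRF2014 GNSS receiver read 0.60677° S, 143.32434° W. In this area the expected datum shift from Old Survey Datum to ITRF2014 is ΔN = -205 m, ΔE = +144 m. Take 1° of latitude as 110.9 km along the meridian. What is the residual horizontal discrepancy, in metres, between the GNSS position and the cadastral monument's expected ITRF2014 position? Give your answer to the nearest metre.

47 m

Observed coordinate differences: Δφ = -0.00214°, Δλ = +0.00099°.
Converting to metres (1° lat = 110900 m, cos φ = 0.999944): observed ΔN = -237.3 m, observed ΔE = 109.8 m.
Subtracting the expected shift leaves a residual of -237.3 − (-205) = -32.3 m north and 109.8 − (144) = -34.2 m east.
Residual distance = √((-32.3)² + (-34.2)²) = 47.1 m.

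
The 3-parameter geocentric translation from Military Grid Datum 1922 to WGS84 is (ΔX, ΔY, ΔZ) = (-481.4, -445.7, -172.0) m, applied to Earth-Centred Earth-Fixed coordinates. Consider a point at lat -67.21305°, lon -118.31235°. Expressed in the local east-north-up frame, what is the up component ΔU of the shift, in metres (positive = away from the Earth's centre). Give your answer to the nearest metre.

At φ = -67.21305°, λ = -118.31235°: sin φ = -0.921951, cos φ = 0.387306, sin λ = -0.880375, cos λ = -0.474278.
ΔU = cos φ cos λ·ΔX + cos φ sin λ·ΔY + sin φ·ΔZ = (0.387306)(-0.474278)(-481.4) + (0.387306)(-0.880375)(-445.7) + (-0.921951)(-172.0) = 398.98 m.

ΔU = 399 m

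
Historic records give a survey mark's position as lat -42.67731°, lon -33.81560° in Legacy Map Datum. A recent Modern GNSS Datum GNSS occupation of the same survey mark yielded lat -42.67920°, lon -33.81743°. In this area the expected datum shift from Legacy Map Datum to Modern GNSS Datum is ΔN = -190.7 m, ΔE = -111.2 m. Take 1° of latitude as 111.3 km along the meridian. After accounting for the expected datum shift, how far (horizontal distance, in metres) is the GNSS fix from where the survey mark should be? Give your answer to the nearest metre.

Observed coordinate differences: Δφ = -0.00189°, Δλ = -0.00183°.
Converting to metres (1° lat = 111300 m, cos φ = 0.735183): observed ΔN = -210.4 m, observed ΔE = -149.7 m.
Subtracting the expected shift leaves a residual of -210.4 − (-190.7) = -19.7 m north and -149.7 − (-111.2) = -38.5 m east.
Residual distance = √((-19.7)² + (-38.5)²) = 43.3 m.

43 m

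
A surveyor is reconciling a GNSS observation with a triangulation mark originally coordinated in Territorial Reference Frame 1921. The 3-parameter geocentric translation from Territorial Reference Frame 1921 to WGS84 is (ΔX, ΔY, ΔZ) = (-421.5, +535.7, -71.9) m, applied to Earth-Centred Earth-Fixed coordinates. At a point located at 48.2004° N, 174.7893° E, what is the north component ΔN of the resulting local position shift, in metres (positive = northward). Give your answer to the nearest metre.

The local north axis is (−sin φ cos λ, −sin φ sin λ, cos φ), giving ΔN = -312.922 − 36.269 − 47.923 = -397.11 m.

ΔN = -397 m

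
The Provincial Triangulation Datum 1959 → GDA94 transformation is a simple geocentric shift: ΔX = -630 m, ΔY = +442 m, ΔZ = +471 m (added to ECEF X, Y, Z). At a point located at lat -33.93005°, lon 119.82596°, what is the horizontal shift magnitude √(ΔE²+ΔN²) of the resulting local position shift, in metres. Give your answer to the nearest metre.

845 m

At φ = -33.93005°, λ = 119.82596°: sin φ = -0.558180, cos φ = 0.829720, sin λ = 0.867540, cos λ = -0.497367.
ΔE = −sin λ·ΔX + cos λ·ΔY = −(0.867540)·(-630) + (-0.497367)·(442) = 326.71 m.
ΔN = −sin φ cos λ·ΔX − sin φ sin λ·ΔY + cos φ·ΔZ = −(-0.558180)(-0.497367)(-630) − (-0.558180)(0.867540)(442) + (0.829720)(471) = 779.73 m.
Horizontal magnitude = √(ΔE² + ΔN²) = √(326.71² + 779.73²) = 845.42 m.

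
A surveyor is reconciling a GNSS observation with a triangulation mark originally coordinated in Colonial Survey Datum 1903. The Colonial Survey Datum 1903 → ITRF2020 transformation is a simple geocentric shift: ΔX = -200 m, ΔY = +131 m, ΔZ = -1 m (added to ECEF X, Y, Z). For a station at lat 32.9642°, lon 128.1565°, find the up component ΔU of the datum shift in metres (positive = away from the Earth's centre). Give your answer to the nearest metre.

ΔU = 190 m

The local up (radial) axis is (cos φ cos λ, cos φ sin λ, sin φ), giving ΔU = 103.670 + 86.425 − 0.544 = 189.55 m.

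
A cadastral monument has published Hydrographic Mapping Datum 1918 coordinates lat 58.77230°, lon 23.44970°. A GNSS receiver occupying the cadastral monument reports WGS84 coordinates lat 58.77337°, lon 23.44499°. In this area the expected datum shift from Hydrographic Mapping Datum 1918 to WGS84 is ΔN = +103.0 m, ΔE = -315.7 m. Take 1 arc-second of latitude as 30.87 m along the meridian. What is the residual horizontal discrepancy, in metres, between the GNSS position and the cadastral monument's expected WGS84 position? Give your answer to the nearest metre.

Observed coordinate differences: Δφ = +0.00107°, Δλ = -0.00471°.
Converting to metres (1° lat = 111132 m, cos φ = 0.518440): observed ΔN = 118.9 m, observed ΔE = -271.4 m.
Subtracting the expected shift leaves a residual of 118.9 − (103.0) = 15.9 m north and -271.4 − (-315.7) = 44.3 m east.
Residual distance = √(15.9² + 44.3²) = 47.1 m.

47 m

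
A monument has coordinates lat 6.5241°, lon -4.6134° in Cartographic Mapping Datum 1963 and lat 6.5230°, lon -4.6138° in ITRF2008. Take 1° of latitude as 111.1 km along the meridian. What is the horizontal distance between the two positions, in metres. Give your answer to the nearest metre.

Δφ = 6.5230° − 6.5241° = -0.0011°; Δλ = -4.6138° − -4.6134° = -0.0004°.
ΔN = Δφ × 111100 = -122.2 m; ΔE = Δλ × 111100 × cos(6.5241°) = -0.0004 × 111100 × 0.993524 = -44.2 m.
Distance = √(ΔE² + ΔN²) = √((-44.2)² + (-122.2)²) = 129.9 m.

130 m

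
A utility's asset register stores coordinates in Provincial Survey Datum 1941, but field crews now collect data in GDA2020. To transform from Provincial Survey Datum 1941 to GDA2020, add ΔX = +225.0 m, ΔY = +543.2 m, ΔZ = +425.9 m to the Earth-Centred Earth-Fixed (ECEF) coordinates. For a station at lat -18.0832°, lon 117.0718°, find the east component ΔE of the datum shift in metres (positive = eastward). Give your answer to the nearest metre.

At φ = -18.0832°, λ = 117.0718°: sin φ = -0.310398, cos φ = 0.950607, sin λ = 0.890437, cos λ = -0.455107.
ΔE = −sin λ·ΔX + cos λ·ΔY = −(0.890437)·(225.0) + (-0.455107)·(543.2) = -447.56 m.

ΔE = -448 m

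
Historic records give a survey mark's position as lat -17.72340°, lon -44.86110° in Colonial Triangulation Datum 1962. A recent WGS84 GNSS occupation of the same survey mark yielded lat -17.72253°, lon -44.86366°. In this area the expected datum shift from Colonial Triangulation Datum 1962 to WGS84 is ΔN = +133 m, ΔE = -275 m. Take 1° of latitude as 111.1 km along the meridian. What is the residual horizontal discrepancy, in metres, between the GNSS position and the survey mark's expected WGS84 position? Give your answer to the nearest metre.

37 m

Observed coordinate differences: Δφ = +0.00087°, Δλ = -0.00256°.
Converting to metres (1° lat = 111100 m, cos φ = 0.952537): observed ΔN = 96.7 m, observed ΔE = -270.9 m.
Subtracting the expected shift leaves a residual of 96.7 − (133) = -36.3 m north and -270.9 − (-275) = 4.1 m east.
Residual distance = √((-36.3)² + 4.1²) = 36.6 m.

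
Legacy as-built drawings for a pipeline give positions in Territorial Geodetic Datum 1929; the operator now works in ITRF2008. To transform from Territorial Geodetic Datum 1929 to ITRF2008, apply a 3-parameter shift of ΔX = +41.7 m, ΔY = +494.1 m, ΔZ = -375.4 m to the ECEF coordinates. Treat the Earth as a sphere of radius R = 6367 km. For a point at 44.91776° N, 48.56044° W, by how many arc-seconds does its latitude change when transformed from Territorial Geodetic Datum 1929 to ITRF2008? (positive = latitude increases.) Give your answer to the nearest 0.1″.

sin φ = 0.706091, cos φ = 0.708121, sin λ = -0.749654, cos λ = 0.661830.
North component: ΔN = −sin φ cos λ·ΔX − sin φ sin λ·ΔY + cos φ·ΔZ = −(0.706091)(0.661830)(41.7) − (0.706091)(-0.749654)(494.1) + (0.708121)(-375.4) = -23.78 m.
1° of latitude spans πR/180 = 111125 m, so Δφ = -23.78 / 111125 × 3600 = -0.770″.

Δφ = -0.8″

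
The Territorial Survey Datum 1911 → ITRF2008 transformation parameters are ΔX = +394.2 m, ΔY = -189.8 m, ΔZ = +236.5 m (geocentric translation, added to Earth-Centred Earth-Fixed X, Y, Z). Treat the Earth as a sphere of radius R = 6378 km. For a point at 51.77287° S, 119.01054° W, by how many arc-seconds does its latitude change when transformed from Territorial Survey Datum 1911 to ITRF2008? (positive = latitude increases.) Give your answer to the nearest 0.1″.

sin φ = -0.785564, cos φ = 0.618780, sin λ = -0.874531, cos λ = -0.484971.
North component: ΔN = −sin φ cos λ·ΔX − sin φ sin λ·ΔY + cos φ·ΔZ = −(-0.785564)(-0.484971)(394.2) − (-0.785564)(-0.874531)(-189.8) + (0.618780)(236.5) = 126.55 m.
1° of latitude spans πR/180 = 111317 m, so Δφ = 126.55 / 111317 × 3600 = 4.093″.

Δφ = 4.1″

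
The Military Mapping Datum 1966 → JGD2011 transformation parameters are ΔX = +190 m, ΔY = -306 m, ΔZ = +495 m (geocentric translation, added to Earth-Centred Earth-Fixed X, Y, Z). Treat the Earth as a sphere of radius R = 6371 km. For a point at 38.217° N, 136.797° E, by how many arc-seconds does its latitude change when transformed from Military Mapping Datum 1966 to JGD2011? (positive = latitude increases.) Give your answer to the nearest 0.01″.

sin φ = 0.618642, cos φ = 0.785673, sin λ = 0.684585, cos λ = -0.728933.
North component: ΔN = −sin φ cos λ·ΔX − sin φ sin λ·ΔY + cos φ·ΔZ = −(0.618642)(-0.728933)(190) − (0.618642)(0.684585)(-306) + (0.785673)(495) = 604.18 m.
1° of latitude spans πR/180 = 111195 m, so Δφ = 604.18 / 111195 × 3600 = 19.561″.

Δφ = 19.56″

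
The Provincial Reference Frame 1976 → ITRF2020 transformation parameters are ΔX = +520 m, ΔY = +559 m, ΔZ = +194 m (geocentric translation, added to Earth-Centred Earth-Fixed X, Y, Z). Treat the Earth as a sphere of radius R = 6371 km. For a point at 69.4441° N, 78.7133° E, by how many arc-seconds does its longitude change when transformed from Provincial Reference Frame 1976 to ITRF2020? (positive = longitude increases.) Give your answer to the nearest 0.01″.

Δλ = -36.93″

sin φ = 0.936330, cos φ = 0.351121, sin λ = 0.980660, cos λ = 0.195719.
East component: ΔE = −sin λ·ΔX + cos λ·ΔY = −(0.980660)(520) + (0.195719)(559) = -400.54 m.
1° of latitude spans πR/180 = 111195 m; at latitude φ, 1° of longitude spans that × cos φ = 39042.9 m, so Δλ = -400.54 / 39042.9 × 3600 = -36.932″.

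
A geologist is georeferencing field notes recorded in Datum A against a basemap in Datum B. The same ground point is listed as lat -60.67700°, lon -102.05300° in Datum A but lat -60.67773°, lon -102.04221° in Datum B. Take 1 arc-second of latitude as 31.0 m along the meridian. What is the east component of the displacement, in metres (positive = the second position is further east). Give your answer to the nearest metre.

Δφ = -60.67773° − -60.67700° = -0.00073°; Δλ = -102.04221° − -102.05300° = +0.01079°.
1° of latitude = 3600 × 31.00 = 111600 m.
ΔN = Δφ × 111600 = -81.5 m; ΔE = Δλ × 111600 × cos(-60.67700°) = +0.01079 × 111600 × 0.489732 = 589.7 m.

ΔE = 590 m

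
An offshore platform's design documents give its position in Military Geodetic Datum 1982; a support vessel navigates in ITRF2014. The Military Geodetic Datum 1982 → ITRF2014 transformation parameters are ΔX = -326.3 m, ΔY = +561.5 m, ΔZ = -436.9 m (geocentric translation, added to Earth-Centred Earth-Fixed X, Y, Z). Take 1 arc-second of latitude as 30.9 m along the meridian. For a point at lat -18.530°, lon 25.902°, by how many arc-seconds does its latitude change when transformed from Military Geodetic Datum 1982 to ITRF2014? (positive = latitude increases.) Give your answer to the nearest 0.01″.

sin φ = -0.317801, cos φ = 0.948157, sin λ = 0.436833, cos λ = 0.899543.
North component: ΔN = −sin φ cos λ·ΔX − sin φ sin λ·ΔY + cos φ·ΔZ = −(-0.317801)(0.899543)(-326.3) − (-0.317801)(0.436833)(561.5) + (0.948157)(-436.9) = -429.58 m.
1° of latitude spans 3600 × 30.90 = 111240 m, so Δφ = -429.58 / 111240 × 3600 = -13.902″.

Δφ = -13.90″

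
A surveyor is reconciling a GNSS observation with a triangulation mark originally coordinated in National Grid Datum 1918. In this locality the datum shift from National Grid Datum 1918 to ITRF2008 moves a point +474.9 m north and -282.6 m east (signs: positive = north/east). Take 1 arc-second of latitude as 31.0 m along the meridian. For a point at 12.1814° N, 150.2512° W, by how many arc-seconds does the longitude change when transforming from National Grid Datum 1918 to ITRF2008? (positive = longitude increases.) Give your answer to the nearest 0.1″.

Δλ = -9.3″

At latitude 12.1814°, cos φ = 0.977484.
1″ of longitude at this latitude = 31.00 × cos φ = 30.3020 m, so Δλ = -282.6 / 30.3020 = -9.326″.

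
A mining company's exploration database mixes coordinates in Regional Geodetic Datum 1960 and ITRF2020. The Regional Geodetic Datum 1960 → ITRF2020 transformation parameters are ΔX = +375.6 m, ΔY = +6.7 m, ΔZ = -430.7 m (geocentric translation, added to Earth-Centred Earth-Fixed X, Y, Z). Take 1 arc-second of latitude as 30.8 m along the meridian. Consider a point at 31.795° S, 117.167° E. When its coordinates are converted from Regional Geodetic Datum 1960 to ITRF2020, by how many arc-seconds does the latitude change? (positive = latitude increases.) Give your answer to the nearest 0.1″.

sin φ = -0.526882, cos φ = 0.849939, sin λ = 0.889679, cos λ = -0.456586.
North component: ΔN = −sin φ cos λ·ΔX − sin φ sin λ·ΔY + cos φ·ΔZ = −(-0.526882)(-0.456586)(375.6) − (-0.526882)(0.889679)(6.7) + (0.849939)(-430.7) = -453.28 m.
1° of latitude spans 3600 × 30.80 = 110880 m, so Δφ = -453.28 / 110880 × 3600 = -14.717″.

Δφ = -14.7″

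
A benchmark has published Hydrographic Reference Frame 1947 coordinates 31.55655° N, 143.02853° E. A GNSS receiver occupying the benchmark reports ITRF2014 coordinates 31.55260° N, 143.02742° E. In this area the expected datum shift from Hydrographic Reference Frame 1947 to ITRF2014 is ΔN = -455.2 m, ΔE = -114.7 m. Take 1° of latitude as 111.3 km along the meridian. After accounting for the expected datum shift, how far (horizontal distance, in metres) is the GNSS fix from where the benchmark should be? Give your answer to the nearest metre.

18 m

Observed coordinate differences: Δφ = -0.00395°, Δλ = -0.00111°.
Converting to metres (1° lat = 111300 m, cos φ = 0.852124): observed ΔN = -439.6 m, observed ΔE = -105.3 m.
Subtracting the expected shift leaves a residual of -439.6 − (-455.2) = 15.6 m north and -105.3 − (-114.7) = 9.4 m east.
Residual distance = √(15.6² + 9.4²) = 18.2 m.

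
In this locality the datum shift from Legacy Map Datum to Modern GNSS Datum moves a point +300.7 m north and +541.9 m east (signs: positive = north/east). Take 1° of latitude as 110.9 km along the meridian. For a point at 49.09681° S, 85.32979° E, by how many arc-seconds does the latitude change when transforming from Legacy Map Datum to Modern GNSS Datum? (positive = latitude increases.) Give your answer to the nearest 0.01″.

1° of latitude = 110.9 km, so Δφ = 300.7 / 110900 = 0.0027115° = 9.761″.

Δφ = 9.76″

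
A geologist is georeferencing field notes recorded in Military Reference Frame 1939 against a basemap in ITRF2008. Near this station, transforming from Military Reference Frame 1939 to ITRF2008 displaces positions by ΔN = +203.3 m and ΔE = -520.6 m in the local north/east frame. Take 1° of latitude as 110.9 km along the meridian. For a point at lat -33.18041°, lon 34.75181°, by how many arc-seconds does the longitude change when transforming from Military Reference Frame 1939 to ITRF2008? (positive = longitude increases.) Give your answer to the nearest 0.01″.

Δλ = -20.19″

At latitude -33.18041°, cos φ = 0.836951.
1° of longitude at this latitude = 110.9 × cos φ = 92.82 km, so Δλ = -520.6 / 92817.9 = -0.0056088° = -20.192″.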